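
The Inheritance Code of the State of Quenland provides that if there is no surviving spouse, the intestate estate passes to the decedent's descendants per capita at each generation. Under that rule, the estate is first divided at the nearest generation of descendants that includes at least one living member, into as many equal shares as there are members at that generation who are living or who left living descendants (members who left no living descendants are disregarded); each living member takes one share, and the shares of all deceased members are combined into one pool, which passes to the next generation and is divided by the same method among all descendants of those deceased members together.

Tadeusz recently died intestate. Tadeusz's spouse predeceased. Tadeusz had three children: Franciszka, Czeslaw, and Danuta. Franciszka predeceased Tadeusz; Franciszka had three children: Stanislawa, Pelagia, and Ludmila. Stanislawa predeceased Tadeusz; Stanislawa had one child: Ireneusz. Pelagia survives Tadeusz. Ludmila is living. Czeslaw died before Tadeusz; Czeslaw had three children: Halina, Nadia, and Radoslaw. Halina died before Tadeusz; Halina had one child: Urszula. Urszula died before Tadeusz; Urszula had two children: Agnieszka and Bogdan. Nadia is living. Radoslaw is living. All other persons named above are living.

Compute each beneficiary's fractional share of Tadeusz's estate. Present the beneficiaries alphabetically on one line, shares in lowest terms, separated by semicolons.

There is no surviving spouse, so the entire estate passes to Tadeusz's descendants per capita at each generation.
At generation 1 (Franciszka, Czeslaw, Danuta) there are 3 shares of (1)/3 = 1/3 each.
Living: Danuta — each takes 1/3.
Deceased: Franciszka and Czeslaw. Their combined 2/3 is pooled and carried to generation 2.
At generation 2 (Stanislawa, Pelagia, Ludmila, Halina, Nadia, Radoslaw) there are 6 shares of (2/3)/6 = 1/9 each.
Living: Pelagia, Ludmila, Nadia, and Radoslaw — each takes 1/9.
Deceased: Stanislawa and Halina. Their combined 2/9 is pooled and carried to generation 3.
At generation 3 (Ireneusz, Urszula) there are 2 shares of (2/9)/2 = 1/9 each.
Living: Ireneusz — each takes 1/9.
Deceased: Urszula. That 1/9 share is carried to generation 4.
At generation 4 (Agnieszka, Bogdan) there are 2 shares of (1/9)/2 = 1/18 each.
Living: Agnieszka and Bogdan — each takes 1/18.

Agnieszka 1/18; Bogdan 1/18; Danuta 1/3; Ireneusz 1/9; Ludmila 1/9; Nadia 1/9; Pelagia 1/9; Radoslaw 1/9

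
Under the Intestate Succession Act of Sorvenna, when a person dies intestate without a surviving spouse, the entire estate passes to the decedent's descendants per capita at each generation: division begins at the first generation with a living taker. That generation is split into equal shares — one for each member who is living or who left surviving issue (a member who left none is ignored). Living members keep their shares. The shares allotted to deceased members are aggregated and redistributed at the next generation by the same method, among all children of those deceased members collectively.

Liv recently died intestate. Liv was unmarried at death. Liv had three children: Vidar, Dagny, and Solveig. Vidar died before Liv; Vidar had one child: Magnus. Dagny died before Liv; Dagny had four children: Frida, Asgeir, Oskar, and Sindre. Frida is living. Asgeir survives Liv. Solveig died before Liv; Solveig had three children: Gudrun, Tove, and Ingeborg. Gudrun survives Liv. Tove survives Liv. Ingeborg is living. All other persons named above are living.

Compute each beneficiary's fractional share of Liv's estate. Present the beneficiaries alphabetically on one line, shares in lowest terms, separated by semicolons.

Asgeir 1/8; Frida 1/8; Gudrun 1/8; Ingeborg 1/8; Magnus 1/8; Oskar 1/8; Sindre 1/8; Tove 1/8

There is no surviving spouse, so the entire estate passes to Liv's descendants per capita at each generation.
No one at generation 1 (Vidar, Dagny, Solveig) is living; moving to the next generation.
At generation 2 (Magnus, Frida, Asgeir, Oskar, Sindre, Gudrun, Tove, Ingeborg) there are 8 shares of (1)/8 = 1/8 each.
Living: Magnus, Frida, Asgeir, Oskar, Sindre, Gudrun, Tove, and Ingeborg — each takes 1/8.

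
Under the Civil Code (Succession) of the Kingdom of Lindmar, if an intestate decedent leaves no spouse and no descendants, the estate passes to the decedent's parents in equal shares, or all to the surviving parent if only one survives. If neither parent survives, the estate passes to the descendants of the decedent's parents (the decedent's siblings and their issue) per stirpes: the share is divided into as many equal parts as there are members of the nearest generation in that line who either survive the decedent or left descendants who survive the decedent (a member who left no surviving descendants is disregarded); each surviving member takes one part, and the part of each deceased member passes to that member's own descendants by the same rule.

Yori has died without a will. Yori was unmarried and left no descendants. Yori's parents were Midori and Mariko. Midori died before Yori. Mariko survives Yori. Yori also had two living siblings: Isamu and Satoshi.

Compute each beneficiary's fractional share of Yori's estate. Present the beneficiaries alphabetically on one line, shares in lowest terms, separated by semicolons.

Mariko 1

Only one parent, Mariko, survives, so Mariko takes the entire estate. The siblings take nothing because a surviving parent has priority.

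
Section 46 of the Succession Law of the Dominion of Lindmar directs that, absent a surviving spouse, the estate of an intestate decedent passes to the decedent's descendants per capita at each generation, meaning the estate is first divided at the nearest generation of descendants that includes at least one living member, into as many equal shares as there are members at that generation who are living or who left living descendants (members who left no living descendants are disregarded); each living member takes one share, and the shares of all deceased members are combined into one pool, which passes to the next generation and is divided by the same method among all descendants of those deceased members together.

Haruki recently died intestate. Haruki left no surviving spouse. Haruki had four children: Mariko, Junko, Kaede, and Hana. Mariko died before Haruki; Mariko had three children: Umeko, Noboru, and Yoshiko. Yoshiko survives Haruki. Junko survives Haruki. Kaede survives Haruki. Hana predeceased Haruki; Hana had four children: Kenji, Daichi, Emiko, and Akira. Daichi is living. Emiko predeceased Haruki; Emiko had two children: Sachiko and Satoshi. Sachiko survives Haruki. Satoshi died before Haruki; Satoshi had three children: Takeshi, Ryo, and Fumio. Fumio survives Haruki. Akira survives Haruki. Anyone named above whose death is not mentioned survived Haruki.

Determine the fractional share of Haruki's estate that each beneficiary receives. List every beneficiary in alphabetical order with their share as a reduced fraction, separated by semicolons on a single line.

Akira 1/14; Daichi 1/14; Fumio 1/84; Junko 1/4; Kaede 1/4; Kenji 1/14; Noboru 1/14; Ryo 1/84; Sachiko 1/28; Takeshi 1/84; Umeko 1/14; Yoshiko 1/14

There is no surviving spouse, so the entire estate passes to Haruki's descendants per capita at each generation.
At generation 1 (Mariko, Junko, Kaede, Hana) there are 4 shares of (1)/4 = 1/4 each.
Living: Junko and Kaede — each takes 1/4.
Deceased: Mariko and Hana. Their combined 1/2 is pooled and carried to generation 2.
At generation 2 (Umeko, Noboru, Yoshiko, Kenji, Daichi, Emiko, Akira) there are 7 shares of (1/2)/7 = 1/14 each.
Living: Umeko, Noboru, Yoshiko, Kenji, Daichi, and Akira — each takes 1/14.
Deceased: Emiko. That 1/14 share is carried to generation 3.
At generation 3 (Sachiko, Satoshi) there are 2 shares of (1/14)/2 = 1/28 each.
Living: Sachiko — each takes 1/28.
Deceased: Satoshi. That 1/28 share is carried to generation 4.
At generation 4 (Takeshi, Ryo, Fumio) there are 3 shares of (1/28)/3 = 1/84 each.
Living: Takeshi, Ryo, and Fumio — each takes 1/84.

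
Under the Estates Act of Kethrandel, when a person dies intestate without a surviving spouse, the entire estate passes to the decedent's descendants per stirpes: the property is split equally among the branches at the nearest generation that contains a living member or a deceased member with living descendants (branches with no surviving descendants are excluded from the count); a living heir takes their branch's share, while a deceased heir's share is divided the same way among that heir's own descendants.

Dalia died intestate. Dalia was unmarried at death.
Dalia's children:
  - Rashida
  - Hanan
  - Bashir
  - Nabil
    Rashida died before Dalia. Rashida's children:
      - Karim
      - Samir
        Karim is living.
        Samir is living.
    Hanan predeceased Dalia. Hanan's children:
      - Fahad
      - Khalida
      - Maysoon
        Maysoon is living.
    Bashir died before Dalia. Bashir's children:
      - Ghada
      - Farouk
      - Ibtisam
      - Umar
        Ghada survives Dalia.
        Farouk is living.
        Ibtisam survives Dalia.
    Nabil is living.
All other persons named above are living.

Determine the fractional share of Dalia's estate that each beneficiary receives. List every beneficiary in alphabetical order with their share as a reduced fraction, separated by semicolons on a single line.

Fahad 1/12; Farouk 1/16; Ghada 1/16; Ibtisam 1/16; Karim 1/8; Khalida 1/12; Maysoon 1/12; Nabil 1/4; Samir 1/8; Umar 1/16

There is no surviving spouse, so the entire estate passes to Dalia's descendants per stirpes.
The estate is divided into 4 equal shares of 1/4 among Rashida, Hanan, Bashir, Nabil.
Rashida predeceased; the 1/4 allotted to Rashida's branch passes to Rashida's issue by representation.
The 1/4 is divided into 2 equal shares of 1/8 among Karim, Samir.
Karim is living and takes 1/8.
Samir is living and takes 1/8.
Hanan predeceased; the 1/4 allotted to Hanan's branch passes to Hanan's issue by representation.
The 1/4 is divided into 3 equal shares of 1/12 among Fahad, Khalida, Maysoon.
Fahad is living and takes 1/12.
Khalida is living and takes 1/12.
Maysoon is living and takes 1/12.
Bashir predeceased; the 1/4 allotted to Bashir's branch passes to Bashir's issue by representation.
The 1/4 is divided into 4 equal shares of 1/16 among Ghada, Farouk, Ibtisam, Umar.
Ghada is living and takes 1/16.
Farouk is living and takes 1/16.
Ibtisam is living and takes 1/16.
Umar is living and takes 1/16.
Nabil is living and takes 1/4.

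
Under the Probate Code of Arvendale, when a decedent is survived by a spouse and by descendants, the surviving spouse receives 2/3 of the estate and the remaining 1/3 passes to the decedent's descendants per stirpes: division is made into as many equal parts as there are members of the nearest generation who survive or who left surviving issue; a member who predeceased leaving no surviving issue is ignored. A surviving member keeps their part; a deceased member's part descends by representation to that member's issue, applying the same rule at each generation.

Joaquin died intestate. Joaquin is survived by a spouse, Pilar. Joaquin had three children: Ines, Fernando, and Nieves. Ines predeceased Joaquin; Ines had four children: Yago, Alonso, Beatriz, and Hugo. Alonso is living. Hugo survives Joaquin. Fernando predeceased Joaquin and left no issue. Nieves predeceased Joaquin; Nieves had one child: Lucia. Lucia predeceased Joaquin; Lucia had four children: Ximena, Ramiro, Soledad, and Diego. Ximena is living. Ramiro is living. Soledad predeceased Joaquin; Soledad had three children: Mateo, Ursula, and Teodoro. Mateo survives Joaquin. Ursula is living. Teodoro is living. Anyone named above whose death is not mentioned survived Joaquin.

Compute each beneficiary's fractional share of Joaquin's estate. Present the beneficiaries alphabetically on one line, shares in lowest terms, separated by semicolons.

Alonso 1/24; Beatriz 1/24; Diego 1/24; Hugo 1/24; Mateo 1/72; Pilar 2/3; Ramiro 1/24; Teodoro 1/72; Ursula 1/72; Ximena 1/24; Yago 1/24

Pilar, as surviving spouse, takes 2/3.
The remaining 1/3 passes to Joaquin's descendants per stirpes.
Fernando left no surviving issue, so that branch lapses and is disregarded.
The 1/3 is divided into 2 equal shares of 1/6 among Ines, Nieves.
Ines predeceased; the 1/6 allotted to Ines's branch passes to Ines's issue by representation.
The 1/6 is divided into 4 equal shares of 1/24 among Yago, Alonso, Beatriz, Hugo.
Yago is living and takes 1/24.
Alonso is living and takes 1/24.
Beatriz is living and takes 1/24.
Hugo is living and takes 1/24.
Nieves predeceased; the 1/6 allotted to Nieves's branch passes to Nieves's issue by representation.
Lucia's line is the sole branch at this level, so the full 1/6 passes to Lucia's issue by representation.
The 1/6 is divided into 4 equal shares of 1/24 among Ximena, Ramiro, Soledad, Diego.
Ximena is living and takes 1/24.
Ramiro is living and takes 1/24.
Soledad predeceased; the 1/24 allotted to Soledad's branch passes to Soledad's issue by representation.
The 1/24 is divided into 3 equal shares of 1/72 among Mateo, Ursula, Teodoro.
Mateo is living and takes 1/72.
Ursula is living and takes 1/72.
Teodoro is living and takes 1/72.
Diego is living and takes 1/24.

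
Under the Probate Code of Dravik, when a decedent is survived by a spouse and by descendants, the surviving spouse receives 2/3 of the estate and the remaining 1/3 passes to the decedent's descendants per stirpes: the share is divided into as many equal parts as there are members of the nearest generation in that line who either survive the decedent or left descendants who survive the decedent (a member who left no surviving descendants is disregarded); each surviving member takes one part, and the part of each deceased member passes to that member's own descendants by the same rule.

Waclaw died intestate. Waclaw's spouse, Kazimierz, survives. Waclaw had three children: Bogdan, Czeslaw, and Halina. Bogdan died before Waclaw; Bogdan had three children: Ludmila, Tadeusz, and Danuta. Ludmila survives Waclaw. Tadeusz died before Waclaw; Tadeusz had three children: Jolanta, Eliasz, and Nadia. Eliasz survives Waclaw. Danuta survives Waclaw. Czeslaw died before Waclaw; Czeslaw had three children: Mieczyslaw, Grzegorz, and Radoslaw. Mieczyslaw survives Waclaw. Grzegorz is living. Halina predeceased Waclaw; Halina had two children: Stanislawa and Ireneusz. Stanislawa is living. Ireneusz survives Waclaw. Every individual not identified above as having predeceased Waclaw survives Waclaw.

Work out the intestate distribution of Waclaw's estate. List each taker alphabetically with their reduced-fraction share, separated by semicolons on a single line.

Danuta 1/27; Eliasz 1/81; Grzegorz 1/27; Ireneusz 1/18; Jolanta 1/81; Kazimierz 2/3; Ludmila 1/27; Mieczyslaw 1/27; Nadia 1/81; Radoslaw 1/27; Stanislawa 1/18

Kazimierz, as surviving spouse, takes 2/3.
The remaining 1/3 passes to Waclaw's descendants per stirpes.
The 1/3 is divided into 3 equal shares of 1/9 among Bogdan, Czeslaw, Halina.
Bogdan predeceased; the 1/9 allotted to Bogdan's branch passes to Bogdan's issue by representation.
The 1/9 is divided into 3 equal shares of 1/27 among Ludmila, Tadeusz, Danuta.
Ludmila is living and takes 1/27.
Tadeusz predeceased; the 1/27 allotted to Tadeusz's branch passes to Tadeusz's issue by representation.
The 1/27 is divided into 3 equal shares of 1/81 among Jolanta, Eliasz, Nadia.
Jolanta is living and takes 1/81.
Eliasz is living and takes 1/81.
Nadia is living and takes 1/81.
Danuta is living and takes 1/27.
Czeslaw predeceased; the 1/9 allotted to Czeslaw's branch passes to Czeslaw's issue by representation.
The 1/9 is divided into 3 equal shares of 1/27 among Mieczyslaw, Grzegorz, Radoslaw.
Mieczyslaw is living and takes 1/27.
Grzegorz is living and takes 1/27.
Radoslaw is living and takes 1/27.
Halina predeceased; the 1/9 allotted to Halina's branch passes to Halina's issue by representation.
The 1/9 is divided into 2 equal shares of 1/18 among Stanislawa, Ireneusz.
Stanislawa is living and takes 1/18.
Ireneusz is living and takes 1/18.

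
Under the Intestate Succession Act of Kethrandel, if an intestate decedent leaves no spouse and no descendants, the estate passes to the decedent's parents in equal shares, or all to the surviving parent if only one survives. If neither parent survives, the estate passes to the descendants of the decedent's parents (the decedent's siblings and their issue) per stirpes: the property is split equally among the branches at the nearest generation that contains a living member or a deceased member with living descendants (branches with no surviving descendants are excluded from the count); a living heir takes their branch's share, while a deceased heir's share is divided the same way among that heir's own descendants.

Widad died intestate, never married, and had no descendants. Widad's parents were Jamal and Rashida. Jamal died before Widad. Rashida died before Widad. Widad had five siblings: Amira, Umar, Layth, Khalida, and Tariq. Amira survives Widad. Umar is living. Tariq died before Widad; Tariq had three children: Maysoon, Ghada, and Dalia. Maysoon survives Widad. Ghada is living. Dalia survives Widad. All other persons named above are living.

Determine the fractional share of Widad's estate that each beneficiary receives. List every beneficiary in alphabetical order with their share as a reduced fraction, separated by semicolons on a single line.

Amira 1/5; Dalia 1/15; Ghada 1/15; Khalida 1/5; Layth 1/5; Maysoon 1/15; Umar 1/5

Neither parent survives and there are no descendants, so the estate passes to Widad's siblings and their issue per stirpes.
The estate is divided into 5 equal shares of 1/5 among Amira, Umar, Layth, Khalida, Tariq.
Amira is living and takes 1/5.
Umar is living and takes 1/5.
Layth is living and takes 1/5.
Khalida is living and takes 1/5.
Tariq predeceased; the 1/5 allotted to Tariq's branch passes to Tariq's issue by representation.
The 1/5 is divided into 3 equal shares of 1/15 among Maysoon, Ghada, Dalia.
Maysoon is living and takes 1/15.
Ghada is living and takes 1/15.
Dalia is living and takes 1/15.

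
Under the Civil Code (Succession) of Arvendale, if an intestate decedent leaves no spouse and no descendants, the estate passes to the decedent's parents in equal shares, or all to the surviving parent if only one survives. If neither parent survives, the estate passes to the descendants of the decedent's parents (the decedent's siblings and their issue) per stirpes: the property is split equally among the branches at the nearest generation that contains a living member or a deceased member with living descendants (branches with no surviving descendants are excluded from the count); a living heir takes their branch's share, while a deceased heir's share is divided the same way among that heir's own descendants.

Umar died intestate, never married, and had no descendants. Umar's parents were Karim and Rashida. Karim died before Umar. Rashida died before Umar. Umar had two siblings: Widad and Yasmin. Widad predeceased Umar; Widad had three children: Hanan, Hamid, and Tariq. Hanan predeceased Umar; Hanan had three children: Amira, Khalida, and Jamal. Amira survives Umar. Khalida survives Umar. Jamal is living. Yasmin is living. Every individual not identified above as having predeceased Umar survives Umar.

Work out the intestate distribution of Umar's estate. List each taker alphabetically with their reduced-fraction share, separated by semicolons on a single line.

Amira 1/18; Hamid 1/6; Jamal 1/18; Khalida 1/18; Tariq 1/6; Yasmin 1/2

Neither parent survives and there are no descendants, so the estate passes to Umar's siblings and their issue per stirpes.
The estate is divided into 2 equal shares of 1/2 among Widad, Yasmin.
Widad predeceased; the 1/2 allotted to Widad's branch passes to Widad's issue by representation.
The 1/2 is divided into 3 equal shares of 1/6 among Hanan, Hamid, Tariq.
Hanan predeceased; the 1/6 allotted to Hanan's branch passes to Hanan's issue by representation.
The 1/6 is divided into 3 equal shares of 1/18 among Amira, Khalida, Jamal.
Amira is living and takes 1/18.
Khalida is living and takes 1/18.
Jamal is living and takes 1/18.
Hamid is living and takes 1/6.
Tariq is living and takes 1/6.
Yasmin is living and takes 1/2.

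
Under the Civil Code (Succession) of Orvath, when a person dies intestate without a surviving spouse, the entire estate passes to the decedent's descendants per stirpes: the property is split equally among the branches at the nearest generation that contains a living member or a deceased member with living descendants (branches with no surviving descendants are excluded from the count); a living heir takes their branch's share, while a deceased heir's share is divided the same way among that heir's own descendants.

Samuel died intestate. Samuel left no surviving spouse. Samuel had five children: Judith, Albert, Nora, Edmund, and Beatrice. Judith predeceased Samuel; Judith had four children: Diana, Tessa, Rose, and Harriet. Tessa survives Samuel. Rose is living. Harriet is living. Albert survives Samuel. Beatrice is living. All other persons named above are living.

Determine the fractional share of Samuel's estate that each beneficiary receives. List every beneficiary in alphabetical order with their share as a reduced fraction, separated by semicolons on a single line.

There is no surviving spouse, so the entire estate passes to Samuel's descendants per stirpes.
The estate is divided into 5 equal shares of 1/5 among Judith, Albert, Nora, Edmund, Beatrice.
Judith predeceased; the 1/5 allotted to Judith's branch passes to Judith's issue by representation.
The 1/5 is divided into 4 equal shares of 1/20 among Diana, Tessa, Rose, Harriet.
Diana is living and takes 1/20.
Tessa is living and takes 1/20.
Rose is living and takes 1/20.
Harriet is living and takes 1/20.
Albert is living and takes 1/5.
Nora is living and takes 1/5.
Edmund is living and takes 1/5.
Beatrice is living and takes 1/5.

Albert 1/5; Beatrice 1/5; Diana 1/20; Edmund 1/5; Harriet 1/20; Nora 1/5; Rose 1/20; Tessa 1/20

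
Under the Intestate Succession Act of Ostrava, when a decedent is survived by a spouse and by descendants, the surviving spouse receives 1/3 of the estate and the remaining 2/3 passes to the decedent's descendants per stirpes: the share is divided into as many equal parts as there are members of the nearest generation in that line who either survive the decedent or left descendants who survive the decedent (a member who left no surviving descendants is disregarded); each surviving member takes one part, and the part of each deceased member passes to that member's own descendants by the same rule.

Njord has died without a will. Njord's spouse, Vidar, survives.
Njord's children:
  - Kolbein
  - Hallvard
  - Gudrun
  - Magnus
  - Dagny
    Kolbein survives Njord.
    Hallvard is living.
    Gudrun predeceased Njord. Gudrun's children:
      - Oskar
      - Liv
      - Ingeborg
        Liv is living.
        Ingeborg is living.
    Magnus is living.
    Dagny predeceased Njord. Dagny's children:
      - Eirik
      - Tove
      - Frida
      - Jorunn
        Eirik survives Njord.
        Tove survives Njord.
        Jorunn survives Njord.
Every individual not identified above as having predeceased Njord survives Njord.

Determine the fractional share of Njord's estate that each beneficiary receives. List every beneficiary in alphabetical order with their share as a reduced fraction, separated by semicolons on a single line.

Vidar, as surviving spouse, takes 1/3.
The remaining 2/3 passes to Njord's descendants per stirpes.
The 2/3 is divided into 5 equal shares of 2/15 among Kolbein, Hallvard, Gudrun, Magnus, Dagny.
Kolbein is living and takes 2/15.
Hallvard is living and takes 2/15.
Gudrun predeceased; the 2/15 allotted to Gudrun's branch passes to Gudrun's issue by representation.
The 2/15 is divided into 3 equal shares of 2/45 among Oskar, Liv, Ingeborg.
Oskar is living and takes 2/45.
Liv is living and takes 2/45.
Ingeborg is living and takes 2/45.
Magnus is living and takes 2/15.
Dagny predeceased; the 2/15 allotted to Dagny's branch passes to Dagny's issue by representation.
The 2/15 is divided into 4 equal shares of 1/30 among Eirik, Tove, Frida, Jorunn.
Eirik is living and takes 1/30.
Tove is living and takes 1/30.
Frida is living and takes 1/30.
Jorunn is living and takes 1/30.

Eirik 1/30; Frida 1/30; Hallvard 2/15; Ingeborg 2/45; Jorunn 1/30; Kolbein 2/15; Liv 2/45; Magnus 2/15; Oskar 2/45; Tove 1/30; Vidar 1/3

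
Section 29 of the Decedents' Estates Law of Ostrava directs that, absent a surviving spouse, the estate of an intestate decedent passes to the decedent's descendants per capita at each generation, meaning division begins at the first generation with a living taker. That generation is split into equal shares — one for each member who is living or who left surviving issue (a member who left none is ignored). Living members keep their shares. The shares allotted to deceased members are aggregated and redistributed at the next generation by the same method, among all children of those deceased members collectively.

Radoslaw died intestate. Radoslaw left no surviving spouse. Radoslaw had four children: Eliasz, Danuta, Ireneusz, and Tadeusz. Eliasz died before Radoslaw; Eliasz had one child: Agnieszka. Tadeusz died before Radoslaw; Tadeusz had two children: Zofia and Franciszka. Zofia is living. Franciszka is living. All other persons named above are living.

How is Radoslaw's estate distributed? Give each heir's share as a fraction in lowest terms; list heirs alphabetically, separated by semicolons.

Agnieszka 1/6; Danuta 1/4; Franciszka 1/6; Ireneusz 1/4; Zofia 1/6

There is no surviving spouse, so the entire estate passes to Radoslaw's descendants per capita at each generation.
At generation 1 (Eliasz, Danuta, Ireneusz, Tadeusz) there are 4 shares of (1)/4 = 1/4 each.
Living: Danuta and Ireneusz — each takes 1/4.
Deceased: Eliasz and Tadeusz. Their combined 1/2 is pooled and carried to generation 2.
At generation 2 (Agnieszka, Zofia, Franciszka) there are 3 shares of (1/2)/3 = 1/6 each.
Living: Agnieszka, Zofia, and Franciszka — each takes 1/6.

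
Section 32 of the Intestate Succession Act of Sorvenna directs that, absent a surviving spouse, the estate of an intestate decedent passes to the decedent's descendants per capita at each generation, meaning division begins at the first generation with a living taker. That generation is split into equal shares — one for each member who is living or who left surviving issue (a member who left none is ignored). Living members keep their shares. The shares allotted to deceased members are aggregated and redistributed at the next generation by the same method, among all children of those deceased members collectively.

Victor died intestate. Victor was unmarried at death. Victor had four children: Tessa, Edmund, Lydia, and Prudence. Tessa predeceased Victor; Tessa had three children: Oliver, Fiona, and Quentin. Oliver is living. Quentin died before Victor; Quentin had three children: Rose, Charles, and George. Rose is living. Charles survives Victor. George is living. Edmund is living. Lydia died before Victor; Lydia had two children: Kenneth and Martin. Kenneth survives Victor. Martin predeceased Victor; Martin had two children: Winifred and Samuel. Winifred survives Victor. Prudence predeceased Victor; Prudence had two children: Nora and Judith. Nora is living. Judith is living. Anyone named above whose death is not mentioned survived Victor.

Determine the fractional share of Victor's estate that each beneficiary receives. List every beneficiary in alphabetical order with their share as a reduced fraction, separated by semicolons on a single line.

There is no surviving spouse, so the entire estate passes to Victor's descendants per capita at each generation.
At generation 1 (Tessa, Edmund, Lydia, Prudence) there are 4 shares of (1)/4 = 1/4 each.
Living: Edmund — each takes 1/4.
Deceased: Tessa, Lydia, and Prudence. Their combined 3/4 is pooled and carried to generation 2.
At generation 2 (Oliver, Fiona, Quentin, Kenneth, Martin, Nora, Judith) there are 7 shares of (3/4)/7 = 3/28 each.
Living: Oliver, Fiona, Kenneth, Nora, and Judith — each takes 3/28.
Deceased: Quentin and Martin. Their combined 3/14 is pooled and carried to generation 3.
At generation 3 (Rose, Charles, George, Winifred, Samuel) there are 5 shares of (3/14)/5 = 3/70 each.
Living: Rose, Charles, George, Winifred, and Samuel — each takes 3/70.

Charles 3/70; Edmund 1/4; Fiona 3/28; George 3/70; Judith 3/28; Kenneth 3/28; Nora 3/28; Oliver 3/28; Rose 3/70; Samuel 3/70; Winifred 3/70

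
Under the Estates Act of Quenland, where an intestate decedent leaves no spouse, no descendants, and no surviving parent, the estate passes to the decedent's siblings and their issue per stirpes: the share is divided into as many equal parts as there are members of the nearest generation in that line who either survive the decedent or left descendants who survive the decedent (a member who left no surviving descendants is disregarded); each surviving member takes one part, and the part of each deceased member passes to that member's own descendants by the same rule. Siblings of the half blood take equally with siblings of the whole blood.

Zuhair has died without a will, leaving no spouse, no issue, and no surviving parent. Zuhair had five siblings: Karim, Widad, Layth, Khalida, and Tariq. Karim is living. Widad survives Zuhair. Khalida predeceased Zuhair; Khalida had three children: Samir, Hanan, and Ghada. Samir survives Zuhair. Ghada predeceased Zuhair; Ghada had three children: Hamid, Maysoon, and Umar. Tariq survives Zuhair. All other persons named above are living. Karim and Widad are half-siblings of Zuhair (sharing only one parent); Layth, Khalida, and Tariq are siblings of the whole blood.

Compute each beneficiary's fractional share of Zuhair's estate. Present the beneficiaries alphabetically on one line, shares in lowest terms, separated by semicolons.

No spouse, descendants, or parent survives, so the estate passes to Zuhair's siblings per stirpes.
Half-blood and whole-blood siblings take equally under the stated rule.
The estate is divided into 5 equal shares of 1/5 among Karim, Widad, Layth, Khalida, Tariq.
Karim is living and takes 1/5.
Widad is living and takes 1/5.
Layth is living and takes 1/5.
Khalida predeceased; the 1/5 allotted to Khalida's branch passes to Khalida's issue by representation.
The 1/5 is divided into 3 equal shares of 1/15 among Samir, Hanan, Ghada.
Samir is living and takes 1/15.
Hanan is living and takes 1/15.
Ghada predeceased; the 1/15 allotted to Ghada's branch passes to Ghada's issue by representation.
The 1/15 is divided into 3 equal shares of 1/45 among Hamid, Maysoon, Umar.
Hamid is living and takes 1/45.
Maysoon is living and takes 1/45.
Umar is living and takes 1/45.
Tariq is living and takes 1/5.

Hamid 1/45; Hanan 1/15; Karim 1/5; Layth 1/5; Maysoon 1/45; Samir 1/15; Tariq 1/5; Umar 1/45; Widad 1/5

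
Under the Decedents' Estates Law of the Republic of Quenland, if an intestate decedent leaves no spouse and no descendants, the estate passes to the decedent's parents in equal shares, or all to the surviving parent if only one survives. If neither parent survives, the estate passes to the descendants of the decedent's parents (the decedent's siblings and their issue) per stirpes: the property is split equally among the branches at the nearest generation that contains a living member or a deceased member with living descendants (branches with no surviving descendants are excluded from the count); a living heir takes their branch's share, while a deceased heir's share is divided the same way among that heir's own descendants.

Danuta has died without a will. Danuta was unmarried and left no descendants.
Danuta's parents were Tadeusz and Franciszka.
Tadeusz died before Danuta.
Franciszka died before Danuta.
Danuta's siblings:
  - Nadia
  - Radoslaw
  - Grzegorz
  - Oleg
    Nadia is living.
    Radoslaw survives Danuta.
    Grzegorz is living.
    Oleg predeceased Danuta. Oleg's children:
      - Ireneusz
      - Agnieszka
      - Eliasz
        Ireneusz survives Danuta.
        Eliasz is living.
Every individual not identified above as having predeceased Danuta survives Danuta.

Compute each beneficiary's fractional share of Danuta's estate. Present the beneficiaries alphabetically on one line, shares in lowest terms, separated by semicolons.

Agnieszka 1/12; Eliasz 1/12; Grzegorz 1/4; Ireneusz 1/12; Nadia 1/4; Radoslaw 1/4

Neither parent survives and there are no descendants, so the estate passes to Danuta's siblings and their issue per stirpes.
The estate is divided into 4 equal shares of 1/4 among Nadia, Radoslaw, Grzegorz, Oleg.
Nadia is living and takes 1/4.
Radoslaw is living and takes 1/4.
Grzegorz is living and takes 1/4.
Oleg predeceased; the 1/4 allotted to Oleg's branch passes to Oleg's issue by representation.
The 1/4 is divided into 3 equal shares of 1/12 among Ireneusz, Agnieszka, Eliasz.
Ireneusz is living and takes 1/12.
Agnieszka is living and takes 1/12.
Eliasz is living and takes 1/12.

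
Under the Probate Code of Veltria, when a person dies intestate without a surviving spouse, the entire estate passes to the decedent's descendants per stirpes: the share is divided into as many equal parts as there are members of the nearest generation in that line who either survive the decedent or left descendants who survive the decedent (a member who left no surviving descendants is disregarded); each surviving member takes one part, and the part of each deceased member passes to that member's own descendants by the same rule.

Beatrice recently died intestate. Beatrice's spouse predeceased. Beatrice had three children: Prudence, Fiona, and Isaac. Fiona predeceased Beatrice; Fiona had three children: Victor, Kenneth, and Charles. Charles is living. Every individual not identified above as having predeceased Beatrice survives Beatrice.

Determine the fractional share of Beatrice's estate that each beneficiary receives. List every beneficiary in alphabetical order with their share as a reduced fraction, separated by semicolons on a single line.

Charles 1/9; Isaac 1/3; Kenneth 1/9; Prudence 1/3; Victor 1/9

There is no surviving spouse, so the entire estate passes to Beatrice's descendants per stirpes.
The estate is divided into 3 equal shares of 1/3 among Prudence, Fiona, Isaac.
Prudence is living and takes 1/3.
Fiona predeceased; the 1/3 allotted to Fiona's branch passes to Fiona's issue by representation.
The 1/3 is divided into 3 equal shares of 1/9 among Victor, Kenneth, Charles.
Victor is living and takes 1/9.
Kenneth is living and takes 1/9.
Charles is living and takes 1/9.
Isaac is living and takes 1/3.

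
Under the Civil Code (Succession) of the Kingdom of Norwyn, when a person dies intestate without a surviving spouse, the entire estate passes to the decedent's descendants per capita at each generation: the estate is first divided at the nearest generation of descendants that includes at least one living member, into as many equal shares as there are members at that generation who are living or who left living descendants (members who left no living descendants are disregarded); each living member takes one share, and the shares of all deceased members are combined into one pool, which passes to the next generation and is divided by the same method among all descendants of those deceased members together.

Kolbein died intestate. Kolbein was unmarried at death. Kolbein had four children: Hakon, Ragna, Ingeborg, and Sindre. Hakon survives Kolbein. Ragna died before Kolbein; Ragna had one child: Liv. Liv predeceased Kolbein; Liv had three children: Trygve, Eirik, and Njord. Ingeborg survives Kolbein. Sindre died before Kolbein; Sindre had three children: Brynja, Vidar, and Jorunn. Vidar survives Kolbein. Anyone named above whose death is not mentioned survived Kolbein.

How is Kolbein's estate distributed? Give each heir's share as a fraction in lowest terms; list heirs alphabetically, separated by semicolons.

There is no surviving spouse, so the entire estate passes to Kolbein's descendants per capita at each generation.
At generation 1 (Hakon, Ragna, Ingeborg, Sindre) there are 4 shares of (1)/4 = 1/4 each.
Living: Hakon and Ingeborg — each takes 1/4.
Deceased: Ragna and Sindre. Their combined 1/2 is pooled and carried to generation 2.
At generation 2 (Liv, Brynja, Vidar, Jorunn) there are 4 shares of (1/2)/4 = 1/8 each.
Living: Brynja, Vidar, and Jorunn — each takes 1/8.
Deceased: Liv. That 1/8 share is carried to generation 3.
At generation 3 (Trygve, Eirik, Njord) there are 3 shares of (1/8)/3 = 1/24 each.
Living: Trygve, Eirik, and Njord — each takes 1/24.

Brynja 1/8; Eirik 1/24; Hakon 1/4; Ingeborg 1/4; Jorunn 1/8; Njord 1/24; Trygve 1/24; Vidar 1/8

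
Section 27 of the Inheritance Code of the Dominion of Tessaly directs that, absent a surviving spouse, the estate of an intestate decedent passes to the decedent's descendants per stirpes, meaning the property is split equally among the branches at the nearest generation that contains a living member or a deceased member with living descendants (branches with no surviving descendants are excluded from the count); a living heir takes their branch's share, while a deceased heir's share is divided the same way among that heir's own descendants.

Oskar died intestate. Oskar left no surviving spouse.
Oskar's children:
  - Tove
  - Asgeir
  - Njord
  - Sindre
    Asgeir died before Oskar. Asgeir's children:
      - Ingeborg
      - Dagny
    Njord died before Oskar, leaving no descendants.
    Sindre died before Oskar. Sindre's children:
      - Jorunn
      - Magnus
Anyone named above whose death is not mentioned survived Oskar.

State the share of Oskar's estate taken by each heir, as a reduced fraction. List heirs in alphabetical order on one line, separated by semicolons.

There is no surviving spouse, so the entire estate passes to Oskar's descendants per stirpes.
Njord left no surviving issue, so that branch lapses and is disregarded.
The estate is divided into 3 equal shares of 1/3 among Tove, Asgeir, Sindre.
Tove is living and takes 1/3.
Asgeir predeceased; the 1/3 allotted to Asgeir's branch passes to Asgeir's issue by representation.
The 1/3 is divided into 2 equal shares of 1/6 among Ingeborg, Dagny.
Ingeborg is living and takes 1/6.
Dagny is living and takes 1/6.
Sindre predeceased; the 1/3 allotted to Sindre's branch passes to Sindre's issue by representation.
The 1/3 is divided into 2 equal shares of 1/6 among Jorunn, Magnus.
Jorunn is living and takes 1/6.
Magnus is living and takes 1/6.

Dagny 1/6; Ingeborg 1/6; Jorunn 1/6; Magnus 1/6; Tove 1/3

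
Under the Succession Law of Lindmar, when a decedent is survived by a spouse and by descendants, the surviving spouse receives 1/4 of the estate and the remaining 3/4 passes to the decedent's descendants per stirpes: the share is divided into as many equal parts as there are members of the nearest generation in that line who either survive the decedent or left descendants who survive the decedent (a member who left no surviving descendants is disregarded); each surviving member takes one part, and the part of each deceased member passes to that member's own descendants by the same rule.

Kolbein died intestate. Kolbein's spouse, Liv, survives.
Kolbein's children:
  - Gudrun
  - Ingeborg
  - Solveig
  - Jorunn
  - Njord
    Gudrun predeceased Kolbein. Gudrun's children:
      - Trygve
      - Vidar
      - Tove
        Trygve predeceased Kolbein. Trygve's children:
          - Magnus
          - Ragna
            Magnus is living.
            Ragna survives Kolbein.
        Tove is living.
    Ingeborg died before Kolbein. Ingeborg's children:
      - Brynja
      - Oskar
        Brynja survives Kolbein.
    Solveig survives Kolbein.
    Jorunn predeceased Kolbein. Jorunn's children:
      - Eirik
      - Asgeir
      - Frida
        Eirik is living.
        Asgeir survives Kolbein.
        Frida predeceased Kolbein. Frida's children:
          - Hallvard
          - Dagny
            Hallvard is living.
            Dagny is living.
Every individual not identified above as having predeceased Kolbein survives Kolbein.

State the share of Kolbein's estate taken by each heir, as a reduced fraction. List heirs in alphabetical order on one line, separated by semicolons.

Asgeir 1/20; Brynja 3/40; Dagny 1/40; Eirik 1/20; Hallvard 1/40; Liv 1/4; Magnus 1/40; Njord 3/20; Oskar 3/40; Ragna 1/40; Solveig 3/20; Tove 1/20; Vidar 1/20

Liv, as surviving spouse, takes 1/4.
The remaining 3/4 passes to Kolbein's descendants per stirpes.
The 3/4 is divided into 5 equal shares of 3/20 among Gudrun, Ingeborg, Solveig, Jorunn, Njord.
Gudrun predeceased; the 3/20 allotted to Gudrun's branch passes to Gudrun's issue by representation.
The 3/20 is divided into 3 equal shares of 1/20 among Trygve, Vidar, Tove.
Trygve predeceased; the 1/20 allotted to Trygve's branch passes to Trygve's issue by representation.
The 1/20 is divided into 2 equal shares of 1/40 among Magnus, Ragna.
Magnus is living and takes 1/40.
Ragna is living and takes 1/40.
Vidar is living and takes 1/20.
Tove is living and takes 1/20.
Ingeborg predeceased; the 3/20 allotted to Ingeborg's branch passes to Ingeborg's issue by representation.
The 3/20 is divided into 2 equal shares of 3/40 among Brynja, Oskar.
Brynja is living and takes 3/40.
Oskar is living and takes 3/40.
Solveig is living and takes 3/20.
Jorunn predeceased; the 3/20 allotted to Jorunn's branch passes to Jorunn's issue by representation.
The 3/20 is divided into 3 equal shares of 1/20 among Eirik, Asgeir, Frida.
Eirik is living and takes 1/20.
Asgeir is living and takes 1/20.
Frida predeceased; the 1/20 allotted to Frida's branch passes to Frida's issue by representation.
The 1/20 is divided into 2 equal shares of 1/40 among Hallvard, Dagny.
Hallvard is living and takes 1/40.
Dagny is living and takes 1/40.
Njord is living and takes 3/20.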